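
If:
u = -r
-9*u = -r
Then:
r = 0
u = 0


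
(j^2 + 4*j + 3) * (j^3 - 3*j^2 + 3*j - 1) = j^5 + j^4 - 6*j^3 + 2*j^2 + 5*j - 3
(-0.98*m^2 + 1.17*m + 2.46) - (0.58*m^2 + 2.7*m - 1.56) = -1.56*m^2 - 1.53*m + 4.02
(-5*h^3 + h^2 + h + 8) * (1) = -5*h^3 + h^2 + h + 8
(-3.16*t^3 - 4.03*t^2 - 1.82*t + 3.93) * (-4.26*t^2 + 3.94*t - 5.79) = 13.4616*t^5 + 4.7174*t^4 + 10.1714*t^3 - 0.578900000000001*t^2 + 26.022*t - 22.7547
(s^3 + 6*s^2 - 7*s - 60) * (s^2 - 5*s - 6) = s^5 + s^4 - 43*s^3 - 61*s^2 + 342*s + 360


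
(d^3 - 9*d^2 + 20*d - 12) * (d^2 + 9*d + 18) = d^5 - 43*d^3 + 6*d^2 + 252*d - 216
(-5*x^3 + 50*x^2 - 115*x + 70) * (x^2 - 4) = -5*x^5 + 50*x^4 - 95*x^3 - 130*x^2 + 460*x - 280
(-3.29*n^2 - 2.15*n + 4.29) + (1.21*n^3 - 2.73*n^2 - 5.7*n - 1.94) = 1.21*n^3 - 6.02*n^2 - 7.85*n + 2.35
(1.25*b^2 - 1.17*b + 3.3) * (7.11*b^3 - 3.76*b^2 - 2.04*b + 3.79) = 8.8875*b^5 - 13.0187*b^4 + 25.3122*b^3 - 5.2837*b^2 - 11.1663*b + 12.507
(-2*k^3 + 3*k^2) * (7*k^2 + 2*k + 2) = -14*k^5 + 17*k^4 + 2*k^3 + 6*k^2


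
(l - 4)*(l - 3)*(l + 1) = l^3 - 6*l^2 + 5*l + 12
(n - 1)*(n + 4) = n^2 + 3*n - 4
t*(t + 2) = t^2 + 2*t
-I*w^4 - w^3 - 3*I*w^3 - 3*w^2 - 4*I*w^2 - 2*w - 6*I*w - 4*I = (w + 2)*(w - 2*I)*(w + I)*(-I*w - I)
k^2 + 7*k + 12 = (k + 3)*(k + 4)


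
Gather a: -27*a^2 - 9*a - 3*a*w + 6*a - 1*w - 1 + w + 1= -27*a^2 + a*(-3*w - 3)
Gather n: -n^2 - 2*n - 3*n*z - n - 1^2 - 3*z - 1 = -n^2 + n*(-3*z - 3) - 3*z - 2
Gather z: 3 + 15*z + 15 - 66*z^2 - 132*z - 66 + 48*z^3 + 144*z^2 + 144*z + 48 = 48*z^3 + 78*z^2 + 27*z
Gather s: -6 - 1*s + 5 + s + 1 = 0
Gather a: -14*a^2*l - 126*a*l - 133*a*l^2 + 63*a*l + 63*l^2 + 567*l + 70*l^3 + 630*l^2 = -14*a^2*l + a*(-133*l^2 - 63*l) + 70*l^3 + 693*l^2 + 567*l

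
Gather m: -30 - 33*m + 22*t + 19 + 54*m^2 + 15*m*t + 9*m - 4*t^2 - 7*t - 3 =54*m^2 + m*(15*t - 24) - 4*t^2 + 15*t - 14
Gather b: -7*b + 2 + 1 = 3 - 7*b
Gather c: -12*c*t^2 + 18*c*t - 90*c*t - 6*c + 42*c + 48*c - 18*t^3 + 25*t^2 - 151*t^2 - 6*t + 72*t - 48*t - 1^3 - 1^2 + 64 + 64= c*(-12*t^2 - 72*t + 84) - 18*t^3 - 126*t^2 + 18*t + 126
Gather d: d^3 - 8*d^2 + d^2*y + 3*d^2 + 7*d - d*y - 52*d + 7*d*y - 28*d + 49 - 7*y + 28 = d^3 + d^2*(y - 5) + d*(6*y - 73) - 7*y + 77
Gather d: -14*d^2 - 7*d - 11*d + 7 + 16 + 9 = -14*d^2 - 18*d + 32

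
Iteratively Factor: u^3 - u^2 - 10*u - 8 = (u + 2)*(u^2 - 3*u - 4) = (u + 1)*(u + 2)*(u - 4)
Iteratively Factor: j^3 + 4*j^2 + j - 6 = (j - 1)*(j^2 + 5*j + 6) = (j - 1)*(j + 2)*(j + 3)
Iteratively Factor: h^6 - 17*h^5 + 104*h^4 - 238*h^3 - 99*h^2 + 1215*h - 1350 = (h - 3)*(h^5 - 14*h^4 + 62*h^3 - 52*h^2 - 255*h + 450) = (h - 5)*(h - 3)*(h^4 - 9*h^3 + 17*h^2 + 33*h - 90) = (h - 5)*(h - 3)^2*(h^3 - 6*h^2 - h + 30) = (h - 5)^2*(h - 3)^2*(h^2 - h - 6) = (h - 5)^2*(h - 3)^3*(h + 2)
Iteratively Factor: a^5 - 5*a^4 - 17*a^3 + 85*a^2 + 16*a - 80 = (a - 5)*(a^4 - 17*a^2 + 16) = (a - 5)*(a - 1)*(a^3 + a^2 - 16*a - 16) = (a - 5)*(a - 1)*(a + 4)*(a^2 - 3*a - 4) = (a - 5)*(a - 4)*(a - 1)*(a + 4)*(a + 1)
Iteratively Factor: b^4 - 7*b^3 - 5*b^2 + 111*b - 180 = (b + 4)*(b^3 - 11*b^2 + 39*b - 45) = (b - 5)*(b + 4)*(b^2 - 6*b + 9) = (b - 5)*(b - 3)*(b + 4)*(b - 3)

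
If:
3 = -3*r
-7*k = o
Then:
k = -o/7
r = -1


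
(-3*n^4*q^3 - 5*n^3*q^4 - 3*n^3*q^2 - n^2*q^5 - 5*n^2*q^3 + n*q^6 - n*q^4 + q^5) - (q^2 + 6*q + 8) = -3*n^4*q^3 - 5*n^3*q^4 - 3*n^3*q^2 - n^2*q^5 - 5*n^2*q^3 + n*q^6 - n*q^4 + q^5 - q^2 - 6*q - 8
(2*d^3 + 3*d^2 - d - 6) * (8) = 16*d^3 + 24*d^2 - 8*d - 48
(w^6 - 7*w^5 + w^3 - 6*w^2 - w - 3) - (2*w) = w^6 - 7*w^5 + w^3 - 6*w^2 - 3*w - 3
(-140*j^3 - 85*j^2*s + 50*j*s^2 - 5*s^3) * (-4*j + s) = 560*j^4 + 200*j^3*s - 285*j^2*s^2 + 70*j*s^3 - 5*s^4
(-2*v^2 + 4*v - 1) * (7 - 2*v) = 4*v^3 - 22*v^2 + 30*v - 7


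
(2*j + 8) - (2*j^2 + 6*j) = -2*j^2 - 4*j + 8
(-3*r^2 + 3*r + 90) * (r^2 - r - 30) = -3*r^4 + 6*r^3 + 177*r^2 - 180*r - 2700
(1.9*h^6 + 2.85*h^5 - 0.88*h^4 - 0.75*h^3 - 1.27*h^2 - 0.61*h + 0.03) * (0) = 0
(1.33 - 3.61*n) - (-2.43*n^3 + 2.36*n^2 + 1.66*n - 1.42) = 2.43*n^3 - 2.36*n^2 - 5.27*n + 2.75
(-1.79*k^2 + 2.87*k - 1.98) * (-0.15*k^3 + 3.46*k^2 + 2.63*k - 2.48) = 0.2685*k^5 - 6.6239*k^4 + 5.5195*k^3 + 5.1365*k^2 - 12.325*k + 4.9104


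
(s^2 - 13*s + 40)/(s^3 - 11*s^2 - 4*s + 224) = (s - 5)/(s^2 - 3*s - 28)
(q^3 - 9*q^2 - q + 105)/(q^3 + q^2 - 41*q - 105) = (q - 5)/(q + 5)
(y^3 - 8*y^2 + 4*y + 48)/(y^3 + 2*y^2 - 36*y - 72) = (y - 4)/(y + 6)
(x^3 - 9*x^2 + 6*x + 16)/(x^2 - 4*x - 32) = (x^2 - x - 2)/(x + 4)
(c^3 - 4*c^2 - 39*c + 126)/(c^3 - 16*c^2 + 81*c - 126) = (c + 6)/(c - 6)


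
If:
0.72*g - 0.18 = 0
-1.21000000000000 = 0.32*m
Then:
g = 0.25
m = -3.78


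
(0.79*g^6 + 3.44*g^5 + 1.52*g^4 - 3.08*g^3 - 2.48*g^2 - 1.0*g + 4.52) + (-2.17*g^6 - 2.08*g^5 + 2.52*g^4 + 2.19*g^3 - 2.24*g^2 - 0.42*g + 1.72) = -1.38*g^6 + 1.36*g^5 + 4.04*g^4 - 0.89*g^3 - 4.72*g^2 - 1.42*g + 6.24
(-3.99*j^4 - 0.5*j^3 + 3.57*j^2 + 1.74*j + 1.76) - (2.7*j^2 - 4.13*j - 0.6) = -3.99*j^4 - 0.5*j^3 + 0.87*j^2 + 5.87*j + 2.36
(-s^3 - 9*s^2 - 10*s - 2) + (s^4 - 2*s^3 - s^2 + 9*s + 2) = s^4 - 3*s^3 - 10*s^2 - s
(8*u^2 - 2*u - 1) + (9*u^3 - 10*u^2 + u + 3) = 9*u^3 - 2*u^2 - u + 2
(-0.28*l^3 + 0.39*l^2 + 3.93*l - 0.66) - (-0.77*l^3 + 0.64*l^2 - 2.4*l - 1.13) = 0.49*l^3 - 0.25*l^2 + 6.33*l + 0.47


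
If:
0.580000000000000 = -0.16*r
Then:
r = -3.62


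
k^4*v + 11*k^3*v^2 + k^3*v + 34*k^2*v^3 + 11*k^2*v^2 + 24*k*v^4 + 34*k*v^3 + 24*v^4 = (k + v)*(k + 4*v)*(k + 6*v)*(k*v + v)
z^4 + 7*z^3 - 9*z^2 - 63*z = z*(z - 3)*(z + 3)*(z + 7)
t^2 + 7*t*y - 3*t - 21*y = (t - 3)*(t + 7*y)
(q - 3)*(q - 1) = q^2 - 4*q + 3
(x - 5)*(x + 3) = x^2 - 2*x - 15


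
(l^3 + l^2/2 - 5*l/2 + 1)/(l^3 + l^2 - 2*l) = (l - 1/2)/l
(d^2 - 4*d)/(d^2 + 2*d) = (d - 4)/(d + 2)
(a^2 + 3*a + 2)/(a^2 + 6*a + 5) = (a + 2)/(a + 5)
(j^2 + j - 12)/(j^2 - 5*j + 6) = (j + 4)/(j - 2)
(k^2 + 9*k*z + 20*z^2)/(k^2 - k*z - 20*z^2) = (-k - 5*z)/(-k + 5*z)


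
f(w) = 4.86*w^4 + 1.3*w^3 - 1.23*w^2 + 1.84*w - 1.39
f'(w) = 19.44*w^3 + 3.9*w^2 - 2.46*w + 1.84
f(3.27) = 592.61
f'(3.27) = 715.23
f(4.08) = 1420.65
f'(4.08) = 1377.04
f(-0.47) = -2.42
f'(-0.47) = 1.84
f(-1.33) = 6.14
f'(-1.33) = -33.72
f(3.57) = 838.07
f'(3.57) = 927.27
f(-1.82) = 36.67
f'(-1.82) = -97.96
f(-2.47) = 147.87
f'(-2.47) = -261.24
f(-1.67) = 23.85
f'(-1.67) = -73.72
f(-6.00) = 5961.05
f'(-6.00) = -4042.04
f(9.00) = 32749.70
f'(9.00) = 14467.36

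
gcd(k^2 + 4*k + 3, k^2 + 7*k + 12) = k + 3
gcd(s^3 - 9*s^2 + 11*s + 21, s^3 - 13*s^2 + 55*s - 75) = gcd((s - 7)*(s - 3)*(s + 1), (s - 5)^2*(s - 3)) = s - 3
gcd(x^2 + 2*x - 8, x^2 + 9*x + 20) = x + 4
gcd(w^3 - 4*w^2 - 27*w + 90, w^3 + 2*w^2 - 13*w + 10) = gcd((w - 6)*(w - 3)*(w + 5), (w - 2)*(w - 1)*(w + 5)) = w + 5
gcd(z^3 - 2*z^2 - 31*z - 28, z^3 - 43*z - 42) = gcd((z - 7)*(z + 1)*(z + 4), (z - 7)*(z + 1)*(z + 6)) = z^2 - 6*z - 7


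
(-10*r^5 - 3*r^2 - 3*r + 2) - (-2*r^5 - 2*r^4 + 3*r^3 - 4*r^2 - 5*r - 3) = -8*r^5 + 2*r^4 - 3*r^3 + r^2 + 2*r + 5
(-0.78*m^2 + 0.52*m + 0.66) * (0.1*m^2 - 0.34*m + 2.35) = -0.078*m^4 + 0.3172*m^3 - 1.9438*m^2 + 0.9976*m + 1.551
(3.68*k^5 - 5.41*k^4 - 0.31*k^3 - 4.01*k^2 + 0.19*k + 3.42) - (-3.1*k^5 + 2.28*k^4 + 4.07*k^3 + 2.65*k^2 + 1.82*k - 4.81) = 6.78*k^5 - 7.69*k^4 - 4.38*k^3 - 6.66*k^2 - 1.63*k + 8.23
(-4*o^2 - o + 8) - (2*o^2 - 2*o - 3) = -6*o^2 + o + 11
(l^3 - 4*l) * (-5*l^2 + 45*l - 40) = -5*l^5 + 45*l^4 - 20*l^3 - 180*l^2 + 160*l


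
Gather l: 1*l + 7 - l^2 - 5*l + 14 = -l^2 - 4*l + 21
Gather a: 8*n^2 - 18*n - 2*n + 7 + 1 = 8*n^2 - 20*n + 8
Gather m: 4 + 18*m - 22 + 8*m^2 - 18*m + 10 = 8*m^2 - 8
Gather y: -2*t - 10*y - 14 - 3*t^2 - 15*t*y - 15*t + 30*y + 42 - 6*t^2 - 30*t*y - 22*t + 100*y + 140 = -9*t^2 - 39*t + y*(120 - 45*t) + 168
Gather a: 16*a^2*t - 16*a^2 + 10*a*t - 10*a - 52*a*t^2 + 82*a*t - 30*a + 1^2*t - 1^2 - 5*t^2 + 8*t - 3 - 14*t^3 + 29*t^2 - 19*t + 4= a^2*(16*t - 16) + a*(-52*t^2 + 92*t - 40) - 14*t^3 + 24*t^2 - 10*t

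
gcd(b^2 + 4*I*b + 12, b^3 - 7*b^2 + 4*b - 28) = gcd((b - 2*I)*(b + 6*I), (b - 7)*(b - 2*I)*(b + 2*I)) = b - 2*I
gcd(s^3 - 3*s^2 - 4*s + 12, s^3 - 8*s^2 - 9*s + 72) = s - 3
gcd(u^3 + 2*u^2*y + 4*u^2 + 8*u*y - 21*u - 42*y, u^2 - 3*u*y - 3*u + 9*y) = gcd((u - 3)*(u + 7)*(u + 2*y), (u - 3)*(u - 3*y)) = u - 3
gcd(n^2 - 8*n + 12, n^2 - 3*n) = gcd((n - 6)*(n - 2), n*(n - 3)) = 1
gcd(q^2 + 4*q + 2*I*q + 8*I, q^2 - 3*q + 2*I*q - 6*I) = q + 2*I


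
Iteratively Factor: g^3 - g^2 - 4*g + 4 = (g - 1)*(g^2 - 4) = (g - 2)*(g - 1)*(g + 2)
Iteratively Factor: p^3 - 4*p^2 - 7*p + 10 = (p + 2)*(p^2 - 6*p + 5) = (p - 1)*(p + 2)*(p - 5)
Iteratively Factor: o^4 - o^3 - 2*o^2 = (o - 2)*(o^3 + o^2) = o*(o - 2)*(o^2 + o) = o*(o - 2)*(o + 1)*(o)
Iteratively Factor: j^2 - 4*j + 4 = (j - 2)*(j - 2)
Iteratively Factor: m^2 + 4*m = (m + 4)*(m)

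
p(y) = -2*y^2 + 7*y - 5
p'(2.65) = -3.60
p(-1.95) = -26.26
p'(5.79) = -16.16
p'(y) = 7 - 4*y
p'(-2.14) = 15.56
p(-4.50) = -77.00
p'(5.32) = -14.28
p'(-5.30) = 28.20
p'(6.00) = -17.00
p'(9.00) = -29.00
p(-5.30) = -98.28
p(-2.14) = -29.14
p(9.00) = -104.00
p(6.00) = -35.00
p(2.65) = -0.50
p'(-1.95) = 14.80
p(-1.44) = -19.23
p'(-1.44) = 12.76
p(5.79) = -31.52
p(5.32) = -24.36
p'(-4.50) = 25.00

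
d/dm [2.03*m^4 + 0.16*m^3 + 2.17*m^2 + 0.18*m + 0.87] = 8.12*m^3 + 0.48*m^2 + 4.34*m + 0.18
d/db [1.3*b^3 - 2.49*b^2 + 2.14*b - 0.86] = 3.9*b^2 - 4.98*b + 2.14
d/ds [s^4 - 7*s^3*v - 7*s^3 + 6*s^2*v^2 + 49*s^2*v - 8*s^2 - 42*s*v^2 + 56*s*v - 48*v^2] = 4*s^3 - 21*s^2*v - 21*s^2 + 12*s*v^2 + 98*s*v - 16*s - 42*v^2 + 56*v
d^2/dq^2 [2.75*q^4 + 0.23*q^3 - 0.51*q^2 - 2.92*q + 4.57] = 33.0*q^2 + 1.38*q - 1.02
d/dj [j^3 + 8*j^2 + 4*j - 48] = 3*j^2 + 16*j + 4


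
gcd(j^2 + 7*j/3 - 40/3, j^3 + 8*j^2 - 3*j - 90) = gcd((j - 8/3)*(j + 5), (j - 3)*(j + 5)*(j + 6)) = j + 5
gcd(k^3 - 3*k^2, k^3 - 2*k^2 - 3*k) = k^2 - 3*k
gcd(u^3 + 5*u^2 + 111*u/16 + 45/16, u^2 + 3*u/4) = u + 3/4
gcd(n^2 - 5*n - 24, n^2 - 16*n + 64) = n - 8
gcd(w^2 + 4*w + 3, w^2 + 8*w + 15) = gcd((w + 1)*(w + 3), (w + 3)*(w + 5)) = w + 3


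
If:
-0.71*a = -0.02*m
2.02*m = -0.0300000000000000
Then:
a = -0.00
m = -0.01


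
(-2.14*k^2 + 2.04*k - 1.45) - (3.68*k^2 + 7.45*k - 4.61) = -5.82*k^2 - 5.41*k + 3.16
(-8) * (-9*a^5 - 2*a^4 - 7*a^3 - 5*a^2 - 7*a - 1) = 72*a^5 + 16*a^4 + 56*a^3 + 40*a^2 + 56*a + 8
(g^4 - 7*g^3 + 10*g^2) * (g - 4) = g^5 - 11*g^4 + 38*g^3 - 40*g^2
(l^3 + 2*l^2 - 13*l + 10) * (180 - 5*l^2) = -5*l^5 - 10*l^4 + 245*l^3 + 310*l^2 - 2340*l + 1800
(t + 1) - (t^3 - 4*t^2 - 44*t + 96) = -t^3 + 4*t^2 + 45*t - 95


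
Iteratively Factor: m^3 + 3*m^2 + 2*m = (m + 2)*(m^2 + m) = m*(m + 2)*(m + 1)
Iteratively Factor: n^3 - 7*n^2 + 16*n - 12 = (n - 2)*(n^2 - 5*n + 6) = (n - 3)*(n - 2)*(n - 2)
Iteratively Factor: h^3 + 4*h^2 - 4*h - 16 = (h + 4)*(h^2 - 4) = (h + 2)*(h + 4)*(h - 2)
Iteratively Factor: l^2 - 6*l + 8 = (l - 2)*(l - 4)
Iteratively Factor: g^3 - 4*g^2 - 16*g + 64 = (g - 4)*(g^2 - 16) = (g - 4)^2*(g + 4)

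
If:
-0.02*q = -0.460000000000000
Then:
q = 23.00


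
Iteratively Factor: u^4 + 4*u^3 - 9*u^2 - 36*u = (u + 4)*(u^3 - 9*u) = (u + 3)*(u + 4)*(u^2 - 3*u) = (u - 3)*(u + 3)*(u + 4)*(u)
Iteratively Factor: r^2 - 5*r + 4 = (r - 1)*(r - 4)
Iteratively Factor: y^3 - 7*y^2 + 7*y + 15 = (y - 3)*(y^2 - 4*y - 5) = (y - 5)*(y - 3)*(y + 1)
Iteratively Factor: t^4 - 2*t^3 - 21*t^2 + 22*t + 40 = (t + 1)*(t^3 - 3*t^2 - 18*t + 40) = (t + 1)*(t + 4)*(t^2 - 7*t + 10) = (t - 5)*(t + 1)*(t + 4)*(t - 2)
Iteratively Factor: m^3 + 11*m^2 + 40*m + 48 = (m + 3)*(m^2 + 8*m + 16) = (m + 3)*(m + 4)*(m + 4)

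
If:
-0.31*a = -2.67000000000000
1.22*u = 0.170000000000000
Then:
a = 8.61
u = 0.14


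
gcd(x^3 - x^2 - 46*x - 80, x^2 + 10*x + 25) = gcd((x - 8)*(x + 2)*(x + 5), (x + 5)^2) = x + 5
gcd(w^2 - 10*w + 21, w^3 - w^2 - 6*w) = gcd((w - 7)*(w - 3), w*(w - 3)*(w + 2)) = w - 3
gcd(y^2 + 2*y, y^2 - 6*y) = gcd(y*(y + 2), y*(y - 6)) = y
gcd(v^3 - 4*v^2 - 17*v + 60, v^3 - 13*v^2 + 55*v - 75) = v^2 - 8*v + 15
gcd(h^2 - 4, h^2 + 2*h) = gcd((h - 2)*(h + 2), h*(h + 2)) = h + 2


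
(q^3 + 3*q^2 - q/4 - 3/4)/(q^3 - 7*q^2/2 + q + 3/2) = (2*q^2 + 5*q - 3)/(2*(q^2 - 4*q + 3))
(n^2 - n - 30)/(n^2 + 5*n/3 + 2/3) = 3*(n^2 - n - 30)/(3*n^2 + 5*n + 2)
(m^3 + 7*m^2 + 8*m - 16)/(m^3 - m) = (m^2 + 8*m + 16)/(m*(m + 1))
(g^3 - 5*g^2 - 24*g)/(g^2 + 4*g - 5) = g*(g^2 - 5*g - 24)/(g^2 + 4*g - 5)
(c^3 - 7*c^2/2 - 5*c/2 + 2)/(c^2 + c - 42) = (c^3 - 7*c^2/2 - 5*c/2 + 2)/(c^2 + c - 42)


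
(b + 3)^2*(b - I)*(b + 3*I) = b^4 + 6*b^3 + 2*I*b^3 + 12*b^2 + 12*I*b^2 + 18*b + 18*I*b + 27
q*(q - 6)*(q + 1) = q^3 - 5*q^2 - 6*q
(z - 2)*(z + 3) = z^2 + z - 6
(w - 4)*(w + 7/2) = w^2 - w/2 - 14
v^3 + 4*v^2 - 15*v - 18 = (v - 3)*(v + 1)*(v + 6)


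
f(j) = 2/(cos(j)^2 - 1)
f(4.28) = -2.43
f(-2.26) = -3.36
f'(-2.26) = 5.53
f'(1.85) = -1.24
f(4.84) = -2.03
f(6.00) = -25.62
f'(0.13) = 1820.63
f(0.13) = -119.01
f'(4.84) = -0.52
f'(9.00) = -52.07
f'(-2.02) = 2.38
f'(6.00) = -176.06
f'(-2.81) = 109.62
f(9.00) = -11.78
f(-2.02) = -2.46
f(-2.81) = -18.87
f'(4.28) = 2.24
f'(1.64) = -0.28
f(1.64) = -2.01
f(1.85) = -2.16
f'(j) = 4*sin(j)*cos(j)/(cos(j)^2 - 1)^2 = 4*cos(j)/sin(j)^3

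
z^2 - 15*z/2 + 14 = (z - 4)*(z - 7/2)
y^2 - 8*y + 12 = (y - 6)*(y - 2)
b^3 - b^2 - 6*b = b*(b - 3)*(b + 2)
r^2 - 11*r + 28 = (r - 7)*(r - 4)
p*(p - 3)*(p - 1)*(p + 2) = p^4 - 2*p^3 - 5*p^2 + 6*p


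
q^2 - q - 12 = (q - 4)*(q + 3)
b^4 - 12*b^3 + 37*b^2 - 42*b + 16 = (b - 8)*(b - 2)*(b - 1)^2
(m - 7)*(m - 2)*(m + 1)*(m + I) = m^4 - 8*m^3 + I*m^3 + 5*m^2 - 8*I*m^2 + 14*m + 5*I*m + 14*I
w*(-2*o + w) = -2*o*w + w^2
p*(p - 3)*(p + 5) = p^3 + 2*p^2 - 15*p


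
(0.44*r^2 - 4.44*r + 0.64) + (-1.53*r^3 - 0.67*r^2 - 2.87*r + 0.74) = -1.53*r^3 - 0.23*r^2 - 7.31*r + 1.38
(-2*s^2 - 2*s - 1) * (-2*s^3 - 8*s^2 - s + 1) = 4*s^5 + 20*s^4 + 20*s^3 + 8*s^2 - s - 1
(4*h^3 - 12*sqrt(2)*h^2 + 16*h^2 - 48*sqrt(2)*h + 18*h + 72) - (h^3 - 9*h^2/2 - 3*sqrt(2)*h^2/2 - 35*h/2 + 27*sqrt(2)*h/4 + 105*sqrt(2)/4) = 3*h^3 - 21*sqrt(2)*h^2/2 + 41*h^2/2 - 219*sqrt(2)*h/4 + 71*h/2 - 105*sqrt(2)/4 + 72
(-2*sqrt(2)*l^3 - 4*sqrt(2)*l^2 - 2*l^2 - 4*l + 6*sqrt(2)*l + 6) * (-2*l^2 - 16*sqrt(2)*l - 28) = 4*sqrt(2)*l^5 + 8*sqrt(2)*l^4 + 68*l^4 + 76*sqrt(2)*l^3 + 136*l^3 - 148*l^2 + 176*sqrt(2)*l^2 - 264*sqrt(2)*l + 112*l - 168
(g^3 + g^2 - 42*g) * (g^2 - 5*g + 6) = g^5 - 4*g^4 - 41*g^3 + 216*g^2 - 252*g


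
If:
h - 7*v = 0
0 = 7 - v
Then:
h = 49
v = 7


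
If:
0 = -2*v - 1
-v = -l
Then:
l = -1/2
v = -1/2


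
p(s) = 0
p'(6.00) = 0.00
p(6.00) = 0.00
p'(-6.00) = 0.00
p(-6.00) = 0.00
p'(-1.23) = 0.00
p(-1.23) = 0.00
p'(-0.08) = 0.00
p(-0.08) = 0.00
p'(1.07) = 0.00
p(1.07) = 0.00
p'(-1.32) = 0.00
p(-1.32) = 0.00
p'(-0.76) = 0.00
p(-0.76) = 0.00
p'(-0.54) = 0.00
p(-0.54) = 0.00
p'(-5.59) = 0.00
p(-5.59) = 0.00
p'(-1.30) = 0.00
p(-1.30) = 0.00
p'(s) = 0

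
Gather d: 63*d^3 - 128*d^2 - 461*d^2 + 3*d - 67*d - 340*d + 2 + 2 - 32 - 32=63*d^3 - 589*d^2 - 404*d - 60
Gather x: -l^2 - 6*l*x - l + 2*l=-l^2 - 6*l*x + l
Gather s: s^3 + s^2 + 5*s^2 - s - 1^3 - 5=s^3 + 6*s^2 - s - 6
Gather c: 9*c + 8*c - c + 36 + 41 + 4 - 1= 16*c + 80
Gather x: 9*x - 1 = 9*x - 1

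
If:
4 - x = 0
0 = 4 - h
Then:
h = 4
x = 4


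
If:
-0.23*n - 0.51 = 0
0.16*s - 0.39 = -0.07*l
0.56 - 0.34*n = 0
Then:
No Solution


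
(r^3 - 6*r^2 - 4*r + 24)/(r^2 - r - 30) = (r^2 - 4)/(r + 5)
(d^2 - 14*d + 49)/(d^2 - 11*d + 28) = (d - 7)/(d - 4)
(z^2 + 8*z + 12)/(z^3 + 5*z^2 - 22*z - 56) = (z + 6)/(z^2 + 3*z - 28)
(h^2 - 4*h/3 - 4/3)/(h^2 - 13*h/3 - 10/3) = (h - 2)/(h - 5)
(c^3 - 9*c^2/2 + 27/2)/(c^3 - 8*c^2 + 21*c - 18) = (c + 3/2)/(c - 2)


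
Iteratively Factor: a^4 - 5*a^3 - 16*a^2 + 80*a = (a)*(a^3 - 5*a^2 - 16*a + 80) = a*(a - 5)*(a^2 - 16) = a*(a - 5)*(a + 4)*(a - 4)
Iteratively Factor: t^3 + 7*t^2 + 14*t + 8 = (t + 2)*(t^2 + 5*t + 4) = (t + 1)*(t + 2)*(t + 4)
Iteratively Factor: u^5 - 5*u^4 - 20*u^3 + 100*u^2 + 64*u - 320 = (u - 2)*(u^4 - 3*u^3 - 26*u^2 + 48*u + 160) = (u - 4)*(u - 2)*(u^3 + u^2 - 22*u - 40) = (u - 5)*(u - 4)*(u - 2)*(u^2 + 6*u + 8) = (u - 5)*(u - 4)*(u - 2)*(u + 4)*(u + 2)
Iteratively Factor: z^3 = (z)*(z^2) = z^2*(z)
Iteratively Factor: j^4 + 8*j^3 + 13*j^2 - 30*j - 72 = (j - 2)*(j^3 + 10*j^2 + 33*j + 36) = (j - 2)*(j + 4)*(j^2 + 6*j + 9) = (j - 2)*(j + 3)*(j + 4)*(j + 3)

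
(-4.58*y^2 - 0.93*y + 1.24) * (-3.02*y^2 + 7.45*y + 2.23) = 13.8316*y^4 - 31.3124*y^3 - 20.8867*y^2 + 7.1641*y + 2.7652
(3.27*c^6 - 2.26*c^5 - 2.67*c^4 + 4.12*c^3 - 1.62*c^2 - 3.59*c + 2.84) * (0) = 0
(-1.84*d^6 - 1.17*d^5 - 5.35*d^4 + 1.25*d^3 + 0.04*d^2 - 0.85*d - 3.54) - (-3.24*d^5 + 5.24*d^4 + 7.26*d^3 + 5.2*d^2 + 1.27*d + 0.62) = -1.84*d^6 + 2.07*d^5 - 10.59*d^4 - 6.01*d^3 - 5.16*d^2 - 2.12*d - 4.16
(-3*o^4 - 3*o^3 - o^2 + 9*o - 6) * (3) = -9*o^4 - 9*o^3 - 3*o^2 + 27*o - 18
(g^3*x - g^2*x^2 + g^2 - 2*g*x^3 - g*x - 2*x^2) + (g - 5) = g^3*x - g^2*x^2 + g^2 - 2*g*x^3 - g*x + g - 2*x^2 - 5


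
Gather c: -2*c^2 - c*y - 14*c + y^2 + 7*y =-2*c^2 + c*(-y - 14) + y^2 + 7*y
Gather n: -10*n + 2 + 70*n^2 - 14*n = 70*n^2 - 24*n + 2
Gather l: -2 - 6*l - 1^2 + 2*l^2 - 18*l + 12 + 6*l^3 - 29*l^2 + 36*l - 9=6*l^3 - 27*l^2 + 12*l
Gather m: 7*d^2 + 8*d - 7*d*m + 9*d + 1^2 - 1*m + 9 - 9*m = 7*d^2 + 17*d + m*(-7*d - 10) + 10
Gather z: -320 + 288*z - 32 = 288*z - 352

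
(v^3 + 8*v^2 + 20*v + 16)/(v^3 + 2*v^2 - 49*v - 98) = (v^2 + 6*v + 8)/(v^2 - 49)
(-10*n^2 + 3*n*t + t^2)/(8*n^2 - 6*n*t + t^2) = (5*n + t)/(-4*n + t)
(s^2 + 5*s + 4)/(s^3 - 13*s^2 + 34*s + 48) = (s + 4)/(s^2 - 14*s + 48)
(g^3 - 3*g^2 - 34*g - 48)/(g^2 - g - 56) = (g^2 + 5*g + 6)/(g + 7)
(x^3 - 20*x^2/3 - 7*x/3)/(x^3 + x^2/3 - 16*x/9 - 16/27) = 9*x*(x - 7)/(9*x^2 - 16)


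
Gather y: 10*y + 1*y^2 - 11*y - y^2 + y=0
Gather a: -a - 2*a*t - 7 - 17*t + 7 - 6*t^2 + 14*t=a*(-2*t - 1) - 6*t^2 - 3*t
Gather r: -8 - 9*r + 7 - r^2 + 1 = -r^2 - 9*r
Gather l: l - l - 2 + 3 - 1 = 0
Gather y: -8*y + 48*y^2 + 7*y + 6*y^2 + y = 54*y^2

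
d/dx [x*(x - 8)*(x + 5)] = 3*x^2 - 6*x - 40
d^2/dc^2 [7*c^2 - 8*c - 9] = 14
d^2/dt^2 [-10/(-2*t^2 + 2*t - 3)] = 40*(-2*t^2 + 2*t + 2*(2*t - 1)^2 - 3)/(2*t^2 - 2*t + 3)^3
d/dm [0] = 0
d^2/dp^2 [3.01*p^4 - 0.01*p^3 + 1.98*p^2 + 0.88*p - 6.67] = 36.12*p^2 - 0.06*p + 3.96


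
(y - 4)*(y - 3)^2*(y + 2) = y^4 - 8*y^3 + 13*y^2 + 30*y - 72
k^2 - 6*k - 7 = (k - 7)*(k + 1)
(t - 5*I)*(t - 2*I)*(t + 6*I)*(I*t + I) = I*t^4 + t^3 + I*t^3 + t^2 + 32*I*t^2 + 60*t + 32*I*t + 60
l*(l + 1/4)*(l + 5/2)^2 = l^4 + 21*l^3/4 + 15*l^2/2 + 25*l/16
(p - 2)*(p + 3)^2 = p^3 + 4*p^2 - 3*p - 18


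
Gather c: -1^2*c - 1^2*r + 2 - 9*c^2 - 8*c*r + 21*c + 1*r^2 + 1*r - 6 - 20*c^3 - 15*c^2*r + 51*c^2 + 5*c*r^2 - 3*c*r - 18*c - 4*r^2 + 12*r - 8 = -20*c^3 + c^2*(42 - 15*r) + c*(5*r^2 - 11*r + 2) - 3*r^2 + 12*r - 12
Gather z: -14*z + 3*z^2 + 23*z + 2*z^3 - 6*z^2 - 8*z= 2*z^3 - 3*z^2 + z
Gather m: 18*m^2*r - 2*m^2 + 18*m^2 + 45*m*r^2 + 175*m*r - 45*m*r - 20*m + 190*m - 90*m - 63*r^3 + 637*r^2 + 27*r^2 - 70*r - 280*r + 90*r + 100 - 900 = m^2*(18*r + 16) + m*(45*r^2 + 130*r + 80) - 63*r^3 + 664*r^2 - 260*r - 800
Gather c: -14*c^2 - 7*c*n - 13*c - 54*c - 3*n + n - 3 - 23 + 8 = -14*c^2 + c*(-7*n - 67) - 2*n - 18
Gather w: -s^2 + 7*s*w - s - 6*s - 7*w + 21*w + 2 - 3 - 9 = -s^2 - 7*s + w*(7*s + 14) - 10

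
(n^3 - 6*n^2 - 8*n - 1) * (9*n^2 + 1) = 9*n^5 - 54*n^4 - 71*n^3 - 15*n^2 - 8*n - 1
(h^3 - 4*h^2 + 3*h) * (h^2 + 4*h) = h^5 - 13*h^3 + 12*h^2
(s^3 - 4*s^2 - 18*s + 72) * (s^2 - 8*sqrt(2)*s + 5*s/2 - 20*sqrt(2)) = s^5 - 8*sqrt(2)*s^4 - 3*s^4/2 - 28*s^3 + 12*sqrt(2)*s^3 + 27*s^2 + 224*sqrt(2)*s^2 - 216*sqrt(2)*s + 180*s - 1440*sqrt(2)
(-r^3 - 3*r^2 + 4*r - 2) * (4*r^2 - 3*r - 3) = -4*r^5 - 9*r^4 + 28*r^3 - 11*r^2 - 6*r + 6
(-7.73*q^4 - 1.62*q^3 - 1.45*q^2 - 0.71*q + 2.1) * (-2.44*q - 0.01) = 18.8612*q^5 + 4.0301*q^4 + 3.5542*q^3 + 1.7469*q^2 - 5.1169*q - 0.021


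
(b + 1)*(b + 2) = b^2 + 3*b + 2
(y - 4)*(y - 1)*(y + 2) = y^3 - 3*y^2 - 6*y + 8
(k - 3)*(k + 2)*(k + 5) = k^3 + 4*k^2 - 11*k - 30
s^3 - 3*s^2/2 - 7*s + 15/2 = (s - 3)*(s - 1)*(s + 5/2)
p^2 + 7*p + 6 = (p + 1)*(p + 6)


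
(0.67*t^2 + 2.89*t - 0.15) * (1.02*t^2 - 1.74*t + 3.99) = 0.6834*t^4 + 1.782*t^3 - 2.5083*t^2 + 11.7921*t - 0.5985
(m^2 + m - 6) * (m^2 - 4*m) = m^4 - 3*m^3 - 10*m^2 + 24*m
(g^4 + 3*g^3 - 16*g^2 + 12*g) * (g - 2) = g^5 + g^4 - 22*g^3 + 44*g^2 - 24*g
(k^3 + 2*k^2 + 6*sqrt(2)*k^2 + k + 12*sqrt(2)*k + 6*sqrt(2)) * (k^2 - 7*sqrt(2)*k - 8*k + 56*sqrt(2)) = k^5 - 6*k^4 - sqrt(2)*k^4 - 99*k^3 + 6*sqrt(2)*k^3 + 15*sqrt(2)*k^2 + 496*k^2 + 8*sqrt(2)*k + 1260*k + 672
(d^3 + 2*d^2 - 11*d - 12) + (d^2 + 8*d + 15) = d^3 + 3*d^2 - 3*d + 3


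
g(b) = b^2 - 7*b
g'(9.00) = 11.00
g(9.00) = 18.00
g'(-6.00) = -19.00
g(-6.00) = 78.00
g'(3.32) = -0.36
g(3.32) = -12.22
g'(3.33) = -0.34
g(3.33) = -12.22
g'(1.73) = -3.54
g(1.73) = -9.12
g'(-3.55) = -14.10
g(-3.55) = 37.45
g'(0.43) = -6.14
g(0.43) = -2.83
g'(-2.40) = -11.80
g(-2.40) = 22.56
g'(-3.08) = -13.16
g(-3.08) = 31.05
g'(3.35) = -0.30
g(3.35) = -12.23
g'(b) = 2*b - 7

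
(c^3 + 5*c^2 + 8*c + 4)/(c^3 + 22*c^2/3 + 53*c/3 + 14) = 3*(c^2 + 3*c + 2)/(3*c^2 + 16*c + 21)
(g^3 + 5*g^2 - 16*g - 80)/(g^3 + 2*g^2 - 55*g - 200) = (g^2 - 16)/(g^2 - 3*g - 40)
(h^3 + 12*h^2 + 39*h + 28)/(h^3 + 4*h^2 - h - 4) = (h + 7)/(h - 1)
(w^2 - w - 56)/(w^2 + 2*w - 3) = (w^2 - w - 56)/(w^2 + 2*w - 3)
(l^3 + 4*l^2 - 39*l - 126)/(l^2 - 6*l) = l + 10 + 21/l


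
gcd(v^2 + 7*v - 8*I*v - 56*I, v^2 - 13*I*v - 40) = v - 8*I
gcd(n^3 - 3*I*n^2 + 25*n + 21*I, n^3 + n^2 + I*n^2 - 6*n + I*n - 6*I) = n + I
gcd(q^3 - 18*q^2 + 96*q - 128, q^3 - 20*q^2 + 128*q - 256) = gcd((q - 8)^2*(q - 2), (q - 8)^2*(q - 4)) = q^2 - 16*q + 64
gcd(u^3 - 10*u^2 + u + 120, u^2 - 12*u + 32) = u - 8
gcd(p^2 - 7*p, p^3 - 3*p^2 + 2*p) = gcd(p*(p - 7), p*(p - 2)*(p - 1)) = p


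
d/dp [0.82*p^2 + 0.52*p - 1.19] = 1.64*p + 0.52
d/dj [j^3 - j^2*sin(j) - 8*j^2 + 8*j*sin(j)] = -j^2*cos(j) + 3*j^2 - 2*j*sin(j) + 8*j*cos(j) - 16*j + 8*sin(j)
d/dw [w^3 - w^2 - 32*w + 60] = 3*w^2 - 2*w - 32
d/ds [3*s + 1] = 3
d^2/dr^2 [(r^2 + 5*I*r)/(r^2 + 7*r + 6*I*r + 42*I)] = (r^3*(-14 - 2*I) - 252*I*r^2 + 1260*r - 588 + 2520*I)/(r^6 + r^5*(21 + 18*I) + r^4*(39 + 378*I) + r^3*(-1925 + 2430*I) + r^2*(-15876 + 1638*I) + r*(-37044 - 31752*I) - 74088*I)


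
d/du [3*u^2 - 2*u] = 6*u - 2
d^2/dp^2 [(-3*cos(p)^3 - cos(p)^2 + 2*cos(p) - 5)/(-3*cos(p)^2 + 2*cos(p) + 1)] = (9*(1 - cos(p)^2)^2 - 27*cos(p)^6 + 27*cos(p)^5 - 241*cos(p)^3 - 112*cos(p)^2 + 106*cos(p) - 89)/((cos(p) - 1)^2*(3*cos(p) + 1)^3)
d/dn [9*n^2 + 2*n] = 18*n + 2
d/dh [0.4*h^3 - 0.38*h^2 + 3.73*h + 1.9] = 1.2*h^2 - 0.76*h + 3.73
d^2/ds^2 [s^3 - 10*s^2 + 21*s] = 6*s - 20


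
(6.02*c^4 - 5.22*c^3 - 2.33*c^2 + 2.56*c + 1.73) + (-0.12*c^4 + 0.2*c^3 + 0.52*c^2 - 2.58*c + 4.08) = 5.9*c^4 - 5.02*c^3 - 1.81*c^2 - 0.02*c + 5.81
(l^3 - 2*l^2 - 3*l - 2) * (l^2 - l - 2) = l^5 - 3*l^4 - 3*l^3 + 5*l^2 + 8*l + 4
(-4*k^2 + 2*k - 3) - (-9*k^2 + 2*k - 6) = 5*k^2 + 3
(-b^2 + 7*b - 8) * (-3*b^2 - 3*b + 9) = 3*b^4 - 18*b^3 - 6*b^2 + 87*b - 72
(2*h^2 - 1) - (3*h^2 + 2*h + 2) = -h^2 - 2*h - 3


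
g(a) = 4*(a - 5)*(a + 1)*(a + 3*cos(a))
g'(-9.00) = 2034.43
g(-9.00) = -5256.56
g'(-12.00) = 604.40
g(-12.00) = -7082.39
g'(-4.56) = -4.33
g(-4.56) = -682.77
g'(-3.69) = 231.77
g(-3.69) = -584.41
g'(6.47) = 356.23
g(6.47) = 413.66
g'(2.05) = 60.09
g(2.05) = -24.00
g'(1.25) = 49.16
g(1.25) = -74.11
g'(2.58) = 20.90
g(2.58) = -1.41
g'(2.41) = 36.06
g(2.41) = -6.28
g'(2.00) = 62.20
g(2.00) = -27.06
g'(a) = 4*(1 - 3*sin(a))*(a - 5)*(a + 1) + 4*(a - 5)*(a + 3*cos(a)) + 4*(a + 1)*(a + 3*cos(a)) = -4*(a - 5)*(a + 1)*(3*sin(a) - 1) + 4*(a - 5)*(a + 3*cos(a)) + 4*(a + 1)*(a + 3*cos(a))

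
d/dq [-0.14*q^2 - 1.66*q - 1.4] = -0.28*q - 1.66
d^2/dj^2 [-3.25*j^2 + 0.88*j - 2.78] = -6.50000000000000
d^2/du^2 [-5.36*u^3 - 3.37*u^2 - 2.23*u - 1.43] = -32.16*u - 6.74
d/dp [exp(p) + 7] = exp(p)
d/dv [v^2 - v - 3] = 2*v - 1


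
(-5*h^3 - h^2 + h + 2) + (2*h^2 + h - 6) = -5*h^3 + h^2 + 2*h - 4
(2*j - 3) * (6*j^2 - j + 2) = 12*j^3 - 20*j^2 + 7*j - 6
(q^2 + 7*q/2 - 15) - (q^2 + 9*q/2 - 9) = -q - 6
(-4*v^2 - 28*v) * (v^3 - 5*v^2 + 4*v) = -4*v^5 - 8*v^4 + 124*v^3 - 112*v^2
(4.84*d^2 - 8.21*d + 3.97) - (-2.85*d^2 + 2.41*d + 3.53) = 7.69*d^2 - 10.62*d + 0.44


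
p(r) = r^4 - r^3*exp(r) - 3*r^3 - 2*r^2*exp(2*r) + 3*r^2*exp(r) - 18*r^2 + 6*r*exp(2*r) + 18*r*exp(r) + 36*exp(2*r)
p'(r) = -r^3*exp(r) + 4*r^3 - 4*r^2*exp(2*r) - 9*r^2 + 8*r*exp(2*r) + 24*r*exp(r) - 36*r + 78*exp(2*r) + 18*exp(r)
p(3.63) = 46640.15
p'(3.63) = 79377.15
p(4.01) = 87708.79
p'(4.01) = 141875.94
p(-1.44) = -26.72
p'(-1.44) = 21.28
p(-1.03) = -16.25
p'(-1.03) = 29.50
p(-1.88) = -33.31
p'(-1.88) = 7.30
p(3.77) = 59074.80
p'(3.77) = 98885.83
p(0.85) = 242.17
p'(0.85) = 502.13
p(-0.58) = -0.54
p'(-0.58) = 42.04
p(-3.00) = 0.00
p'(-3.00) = -82.30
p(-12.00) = 23328.01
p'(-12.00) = -7775.99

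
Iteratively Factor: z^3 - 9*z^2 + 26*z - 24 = (z - 2)*(z^2 - 7*z + 12) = (z - 3)*(z - 2)*(z - 4)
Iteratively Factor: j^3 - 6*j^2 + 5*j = (j - 1)*(j^2 - 5*j) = (j - 5)*(j - 1)*(j)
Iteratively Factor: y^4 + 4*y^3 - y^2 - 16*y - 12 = (y + 3)*(y^3 + y^2 - 4*y - 4) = (y + 1)*(y + 3)*(y^2 - 4) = (y + 1)*(y + 2)*(y + 3)*(y - 2)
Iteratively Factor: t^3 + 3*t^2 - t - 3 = (t + 1)*(t^2 + 2*t - 3) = (t + 1)*(t + 3)*(t - 1)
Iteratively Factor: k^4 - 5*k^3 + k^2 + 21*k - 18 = (k - 3)*(k^3 - 2*k^2 - 5*k + 6) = (k - 3)*(k + 2)*(k^2 - 4*k + 3) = (k - 3)^2*(k + 2)*(k - 1)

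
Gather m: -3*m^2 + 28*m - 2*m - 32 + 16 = -3*m^2 + 26*m - 16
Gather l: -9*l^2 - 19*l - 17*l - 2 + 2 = -9*l^2 - 36*l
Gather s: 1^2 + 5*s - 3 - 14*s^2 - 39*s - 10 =-14*s^2 - 34*s - 12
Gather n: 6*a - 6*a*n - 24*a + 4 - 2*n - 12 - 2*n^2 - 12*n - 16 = -18*a - 2*n^2 + n*(-6*a - 14) - 24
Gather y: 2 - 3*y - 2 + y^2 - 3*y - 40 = y^2 - 6*y - 40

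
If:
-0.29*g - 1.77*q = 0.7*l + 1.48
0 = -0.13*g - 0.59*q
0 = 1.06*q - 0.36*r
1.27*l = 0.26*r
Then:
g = 7.67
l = -1.02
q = -1.69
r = -4.98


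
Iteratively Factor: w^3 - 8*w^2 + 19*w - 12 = (w - 1)*(w^2 - 7*w + 12) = (w - 3)*(w - 1)*(w - 4)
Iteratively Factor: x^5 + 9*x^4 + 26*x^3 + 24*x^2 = (x + 4)*(x^4 + 5*x^3 + 6*x^2) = (x + 3)*(x + 4)*(x^3 + 2*x^2) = x*(x + 3)*(x + 4)*(x^2 + 2*x) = x^2*(x + 3)*(x + 4)*(x + 2)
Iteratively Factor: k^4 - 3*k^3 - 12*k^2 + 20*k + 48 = (k - 4)*(k^3 + k^2 - 8*k - 12) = (k - 4)*(k + 2)*(k^2 - k - 6) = (k - 4)*(k + 2)^2*(k - 3)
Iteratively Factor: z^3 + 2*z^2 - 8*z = (z + 4)*(z^2 - 2*z) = z*(z + 4)*(z - 2)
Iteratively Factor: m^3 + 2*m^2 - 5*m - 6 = (m + 1)*(m^2 + m - 6) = (m + 1)*(m + 3)*(m - 2)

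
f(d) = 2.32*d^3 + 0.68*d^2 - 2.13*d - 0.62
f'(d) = 6.96*d^2 + 1.36*d - 2.13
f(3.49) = 98.85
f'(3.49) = 87.39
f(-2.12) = -15.15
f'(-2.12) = 26.27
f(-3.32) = -70.95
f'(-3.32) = 70.07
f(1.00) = 0.25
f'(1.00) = 6.19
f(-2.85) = -42.73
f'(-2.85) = 50.53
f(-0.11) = -0.38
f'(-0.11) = -2.20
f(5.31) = 354.60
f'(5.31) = 201.34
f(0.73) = -0.91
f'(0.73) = 2.57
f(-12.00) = -3886.10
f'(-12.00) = 983.79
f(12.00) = 4080.70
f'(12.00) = 1016.43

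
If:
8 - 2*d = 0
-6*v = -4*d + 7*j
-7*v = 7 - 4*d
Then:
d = 4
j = 58/49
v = 9/7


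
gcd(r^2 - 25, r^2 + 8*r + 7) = 1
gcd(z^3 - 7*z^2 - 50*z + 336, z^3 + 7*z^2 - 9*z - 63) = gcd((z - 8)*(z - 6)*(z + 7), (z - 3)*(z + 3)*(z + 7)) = z + 7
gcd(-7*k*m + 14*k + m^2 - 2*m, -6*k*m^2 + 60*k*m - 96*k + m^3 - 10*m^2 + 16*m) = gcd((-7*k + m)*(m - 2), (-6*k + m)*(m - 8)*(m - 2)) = m - 2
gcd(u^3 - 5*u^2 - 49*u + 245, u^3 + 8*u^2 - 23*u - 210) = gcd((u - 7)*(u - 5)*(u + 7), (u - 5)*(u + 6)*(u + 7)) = u^2 + 2*u - 35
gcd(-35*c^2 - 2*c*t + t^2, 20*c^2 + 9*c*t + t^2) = 5*c + t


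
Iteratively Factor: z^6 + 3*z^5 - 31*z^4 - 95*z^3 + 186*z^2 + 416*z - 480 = (z + 4)*(z^5 - z^4 - 27*z^3 + 13*z^2 + 134*z - 120) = (z - 1)*(z + 4)*(z^4 - 27*z^2 - 14*z + 120) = (z - 1)*(z + 4)^2*(z^3 - 4*z^2 - 11*z + 30) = (z - 1)*(z + 3)*(z + 4)^2*(z^2 - 7*z + 10) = (z - 5)*(z - 1)*(z + 3)*(z + 4)^2*(z - 2)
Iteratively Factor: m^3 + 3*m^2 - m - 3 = (m + 1)*(m^2 + 2*m - 3) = (m - 1)*(m + 1)*(m + 3)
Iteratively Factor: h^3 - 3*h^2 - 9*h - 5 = (h - 5)*(h^2 + 2*h + 1) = (h - 5)*(h + 1)*(h + 1)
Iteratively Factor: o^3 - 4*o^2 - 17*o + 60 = (o + 4)*(o^2 - 8*o + 15) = (o - 5)*(o + 4)*(o - 3)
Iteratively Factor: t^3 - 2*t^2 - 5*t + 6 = (t - 3)*(t^2 + t - 2) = (t - 3)*(t + 2)*(t - 1)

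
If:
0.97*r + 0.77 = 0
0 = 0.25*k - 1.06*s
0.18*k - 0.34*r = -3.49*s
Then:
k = -0.27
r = -0.79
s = -0.06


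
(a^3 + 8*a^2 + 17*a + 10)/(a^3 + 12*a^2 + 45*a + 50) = (a + 1)/(a + 5)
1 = 1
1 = 1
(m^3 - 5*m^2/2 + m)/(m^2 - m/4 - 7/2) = 2*m*(2*m - 1)/(4*m + 7)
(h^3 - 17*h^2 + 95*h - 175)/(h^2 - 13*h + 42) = (h^2 - 10*h + 25)/(h - 6)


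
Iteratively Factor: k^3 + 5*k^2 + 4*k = (k + 1)*(k^2 + 4*k) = (k + 1)*(k + 4)*(k)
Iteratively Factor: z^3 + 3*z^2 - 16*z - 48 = (z + 4)*(z^2 - z - 12) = (z - 4)*(z + 4)*(z + 3)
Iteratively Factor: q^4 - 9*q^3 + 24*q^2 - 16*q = (q)*(q^3 - 9*q^2 + 24*q - 16) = q*(q - 1)*(q^2 - 8*q + 16) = q*(q - 4)*(q - 1)*(q - 4)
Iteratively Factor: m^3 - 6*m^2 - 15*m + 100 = (m + 4)*(m^2 - 10*m + 25) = (m - 5)*(m + 4)*(m - 5)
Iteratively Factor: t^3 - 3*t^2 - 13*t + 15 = (t + 3)*(t^2 - 6*t + 5) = (t - 5)*(t + 3)*(t - 1)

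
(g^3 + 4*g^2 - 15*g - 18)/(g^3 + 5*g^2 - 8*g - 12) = (g - 3)/(g - 2)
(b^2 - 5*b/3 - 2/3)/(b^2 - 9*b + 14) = (b + 1/3)/(b - 7)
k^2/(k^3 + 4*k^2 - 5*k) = k/(k^2 + 4*k - 5)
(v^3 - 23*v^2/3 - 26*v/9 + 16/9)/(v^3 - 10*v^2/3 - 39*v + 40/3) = (v + 2/3)/(v + 5)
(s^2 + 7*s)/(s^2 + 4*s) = (s + 7)/(s + 4)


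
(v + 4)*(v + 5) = v^2 + 9*v + 20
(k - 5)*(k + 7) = k^2 + 2*k - 35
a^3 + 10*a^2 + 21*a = a*(a + 3)*(a + 7)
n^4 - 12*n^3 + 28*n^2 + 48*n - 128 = (n - 8)*(n - 4)*(n - 2)*(n + 2)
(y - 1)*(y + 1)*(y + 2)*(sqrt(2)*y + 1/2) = sqrt(2)*y^4 + y^3/2 + 2*sqrt(2)*y^3 - sqrt(2)*y^2 + y^2 - 2*sqrt(2)*y - y/2 - 1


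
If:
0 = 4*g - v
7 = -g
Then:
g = -7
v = -28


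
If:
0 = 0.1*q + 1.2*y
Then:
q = -12.0*y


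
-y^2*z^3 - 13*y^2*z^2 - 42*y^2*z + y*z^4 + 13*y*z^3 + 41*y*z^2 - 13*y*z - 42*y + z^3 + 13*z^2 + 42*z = (-y + z)*(z + 6)*(z + 7)*(y*z + 1)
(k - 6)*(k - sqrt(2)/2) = k^2 - 6*k - sqrt(2)*k/2 + 3*sqrt(2)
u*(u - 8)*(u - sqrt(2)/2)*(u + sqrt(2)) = u^4 - 8*u^3 + sqrt(2)*u^3/2 - 4*sqrt(2)*u^2 - u^2 + 8*u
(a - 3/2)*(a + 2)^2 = a^3 + 5*a^2/2 - 2*a - 6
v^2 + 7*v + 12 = (v + 3)*(v + 4)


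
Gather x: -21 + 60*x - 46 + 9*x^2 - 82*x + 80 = 9*x^2 - 22*x + 13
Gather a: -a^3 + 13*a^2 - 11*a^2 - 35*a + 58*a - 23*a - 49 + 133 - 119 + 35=-a^3 + 2*a^2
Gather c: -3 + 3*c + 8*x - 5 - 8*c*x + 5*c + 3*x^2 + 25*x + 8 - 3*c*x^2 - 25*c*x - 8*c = c*(-3*x^2 - 33*x) + 3*x^2 + 33*x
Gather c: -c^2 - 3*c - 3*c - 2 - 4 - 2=-c^2 - 6*c - 8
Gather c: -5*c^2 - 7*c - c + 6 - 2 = -5*c^2 - 8*c + 4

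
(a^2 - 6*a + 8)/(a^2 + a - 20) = (a - 2)/(a + 5)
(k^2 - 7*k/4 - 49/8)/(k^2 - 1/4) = (8*k^2 - 14*k - 49)/(2*(4*k^2 - 1))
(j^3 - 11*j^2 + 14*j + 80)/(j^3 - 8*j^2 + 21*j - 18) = (j^3 - 11*j^2 + 14*j + 80)/(j^3 - 8*j^2 + 21*j - 18)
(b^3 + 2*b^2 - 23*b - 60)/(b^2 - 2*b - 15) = b + 4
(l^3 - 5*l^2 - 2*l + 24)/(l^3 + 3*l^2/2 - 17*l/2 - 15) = 2*(l - 4)/(2*l + 5)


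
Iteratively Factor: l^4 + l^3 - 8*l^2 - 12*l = (l - 3)*(l^3 + 4*l^2 + 4*l) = (l - 3)*(l + 2)*(l^2 + 2*l) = l*(l - 3)*(l + 2)*(l + 2)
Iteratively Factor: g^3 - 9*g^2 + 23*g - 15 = (g - 1)*(g^2 - 8*g + 15) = (g - 3)*(g - 1)*(g - 5)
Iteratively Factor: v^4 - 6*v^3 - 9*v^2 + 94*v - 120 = (v - 3)*(v^3 - 3*v^2 - 18*v + 40) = (v - 3)*(v + 4)*(v^2 - 7*v + 10) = (v - 5)*(v - 3)*(v + 4)*(v - 2)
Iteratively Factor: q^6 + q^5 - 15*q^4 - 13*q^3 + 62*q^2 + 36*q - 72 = (q - 3)*(q^5 + 4*q^4 - 3*q^3 - 22*q^2 - 4*q + 24) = (q - 3)*(q + 3)*(q^4 + q^3 - 6*q^2 - 4*q + 8) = (q - 3)*(q - 2)*(q + 3)*(q^3 + 3*q^2 - 4) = (q - 3)*(q - 2)*(q + 2)*(q + 3)*(q^2 + q - 2) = (q - 3)*(q - 2)*(q - 1)*(q + 2)*(q + 3)*(q + 2)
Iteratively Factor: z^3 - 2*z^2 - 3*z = (z - 3)*(z^2 + z) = z*(z - 3)*(z + 1)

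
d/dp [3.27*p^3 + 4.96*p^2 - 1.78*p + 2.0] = 9.81*p^2 + 9.92*p - 1.78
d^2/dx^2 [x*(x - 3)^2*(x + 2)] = 12*x^2 - 24*x - 6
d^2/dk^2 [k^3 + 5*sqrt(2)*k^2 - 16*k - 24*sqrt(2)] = 6*k + 10*sqrt(2)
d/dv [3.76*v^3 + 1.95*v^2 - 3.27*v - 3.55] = 11.28*v^2 + 3.9*v - 3.27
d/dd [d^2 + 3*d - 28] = 2*d + 3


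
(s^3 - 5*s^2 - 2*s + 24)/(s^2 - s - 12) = (s^2 - s - 6)/(s + 3)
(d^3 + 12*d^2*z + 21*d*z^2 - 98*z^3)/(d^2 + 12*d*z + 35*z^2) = (d^2 + 5*d*z - 14*z^2)/(d + 5*z)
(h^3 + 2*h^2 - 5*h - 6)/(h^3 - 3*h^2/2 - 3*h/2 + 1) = 2*(h + 3)/(2*h - 1)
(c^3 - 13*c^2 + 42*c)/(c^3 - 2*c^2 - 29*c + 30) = c*(c - 7)/(c^2 + 4*c - 5)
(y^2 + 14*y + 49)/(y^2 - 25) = (y^2 + 14*y + 49)/(y^2 - 25)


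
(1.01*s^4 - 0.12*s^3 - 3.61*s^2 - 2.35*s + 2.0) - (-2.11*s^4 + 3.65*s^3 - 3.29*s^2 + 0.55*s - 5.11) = 3.12*s^4 - 3.77*s^3 - 0.32*s^2 - 2.9*s + 7.11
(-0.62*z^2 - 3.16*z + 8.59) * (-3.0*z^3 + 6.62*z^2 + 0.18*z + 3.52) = 1.86*z^5 + 5.3756*z^4 - 46.8008*z^3 + 54.1146*z^2 - 9.577*z + 30.2368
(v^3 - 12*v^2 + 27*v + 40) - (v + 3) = v^3 - 12*v^2 + 26*v + 37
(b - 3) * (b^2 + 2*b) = b^3 - b^2 - 6*b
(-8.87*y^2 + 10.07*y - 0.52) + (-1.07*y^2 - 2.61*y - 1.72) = -9.94*y^2 + 7.46*y - 2.24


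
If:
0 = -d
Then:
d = 0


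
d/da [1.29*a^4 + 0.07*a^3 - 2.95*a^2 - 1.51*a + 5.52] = 5.16*a^3 + 0.21*a^2 - 5.9*a - 1.51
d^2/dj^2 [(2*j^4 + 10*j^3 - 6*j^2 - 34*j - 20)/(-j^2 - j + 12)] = 4*(-j^6 - 3*j^5 + 33*j^4 + 45*j^3 - 546*j^2 - 1518*j + 766)/(j^6 + 3*j^5 - 33*j^4 - 71*j^3 + 396*j^2 + 432*j - 1728)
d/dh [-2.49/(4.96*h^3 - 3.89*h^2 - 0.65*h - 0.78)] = (37.0512*h^2 - 19.3722*h - 1.6185)/(-4.96*h^3 + 3.89*h^2 + 0.65*h + 0.78)^2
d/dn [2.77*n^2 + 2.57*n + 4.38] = 5.54*n + 2.57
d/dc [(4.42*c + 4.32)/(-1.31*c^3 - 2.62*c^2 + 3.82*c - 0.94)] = (11.5804*c^3 + 28.558*c^2 + 22.6368*c - 20.6572)/(1.7161*c^6 + 6.8644*c^5 - 3.144*c^4 - 17.554*c^3 + 19.518*c^2 - 7.1816*c + 0.8836)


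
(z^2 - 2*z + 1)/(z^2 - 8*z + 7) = (z - 1)/(z - 7)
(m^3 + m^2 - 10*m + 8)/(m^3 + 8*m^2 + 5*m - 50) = (m^2 + 3*m - 4)/(m^2 + 10*m + 25)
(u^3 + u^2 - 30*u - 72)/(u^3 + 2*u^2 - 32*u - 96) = (u + 3)/(u + 4)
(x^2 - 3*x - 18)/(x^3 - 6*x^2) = (x + 3)/x^2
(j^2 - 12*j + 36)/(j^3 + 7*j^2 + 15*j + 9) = (j^2 - 12*j + 36)/(j^3 + 7*j^2 + 15*j + 9)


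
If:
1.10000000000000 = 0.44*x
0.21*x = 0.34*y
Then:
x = 2.50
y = 1.54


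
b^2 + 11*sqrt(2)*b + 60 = (b + 5*sqrt(2))*(b + 6*sqrt(2))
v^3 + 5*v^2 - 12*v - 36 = (v - 3)*(v + 2)*(v + 6)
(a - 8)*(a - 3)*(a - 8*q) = a^3 - 8*a^2*q - 11*a^2 + 88*a*q + 24*a - 192*q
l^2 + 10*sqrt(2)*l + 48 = (l + 4*sqrt(2))*(l + 6*sqrt(2))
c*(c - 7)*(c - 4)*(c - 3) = c^4 - 14*c^3 + 61*c^2 - 84*c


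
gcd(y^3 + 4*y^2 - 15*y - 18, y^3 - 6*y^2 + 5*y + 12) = y^2 - 2*y - 3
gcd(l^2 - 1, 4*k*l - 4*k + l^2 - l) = l - 1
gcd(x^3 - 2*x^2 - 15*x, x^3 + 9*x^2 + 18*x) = x^2 + 3*x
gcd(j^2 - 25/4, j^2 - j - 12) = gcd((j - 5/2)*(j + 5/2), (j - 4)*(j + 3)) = 1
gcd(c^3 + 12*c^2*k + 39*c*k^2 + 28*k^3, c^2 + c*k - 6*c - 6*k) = c + k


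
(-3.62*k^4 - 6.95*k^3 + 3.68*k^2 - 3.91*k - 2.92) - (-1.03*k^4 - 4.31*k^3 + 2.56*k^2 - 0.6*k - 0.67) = -2.59*k^4 - 2.64*k^3 + 1.12*k^2 - 3.31*k - 2.25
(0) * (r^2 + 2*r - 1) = 0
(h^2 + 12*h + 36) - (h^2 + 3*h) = 9*h + 36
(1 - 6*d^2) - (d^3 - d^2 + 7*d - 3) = -d^3 - 5*d^2 - 7*d + 4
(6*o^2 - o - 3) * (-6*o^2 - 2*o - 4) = -36*o^4 - 6*o^3 - 4*o^2 + 10*o + 12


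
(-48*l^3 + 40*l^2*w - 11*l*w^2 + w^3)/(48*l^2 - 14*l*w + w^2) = (-48*l^3 + 40*l^2*w - 11*l*w^2 + w^3)/(48*l^2 - 14*l*w + w^2)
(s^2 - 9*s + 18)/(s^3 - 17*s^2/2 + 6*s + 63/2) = 2*(s - 6)/(2*s^2 - 11*s - 21)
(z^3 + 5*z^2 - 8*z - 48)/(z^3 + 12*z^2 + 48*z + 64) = (z - 3)/(z + 4)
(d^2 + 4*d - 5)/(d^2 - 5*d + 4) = (d + 5)/(d - 4)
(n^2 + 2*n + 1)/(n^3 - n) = (n + 1)/(n*(n - 1))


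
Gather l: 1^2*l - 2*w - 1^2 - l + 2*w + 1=0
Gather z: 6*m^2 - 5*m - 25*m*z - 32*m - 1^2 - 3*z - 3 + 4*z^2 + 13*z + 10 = 6*m^2 - 37*m + 4*z^2 + z*(10 - 25*m) + 6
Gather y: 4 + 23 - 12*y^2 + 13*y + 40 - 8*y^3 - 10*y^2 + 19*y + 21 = -8*y^3 - 22*y^2 + 32*y + 88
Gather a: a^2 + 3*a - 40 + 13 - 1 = a^2 + 3*a - 28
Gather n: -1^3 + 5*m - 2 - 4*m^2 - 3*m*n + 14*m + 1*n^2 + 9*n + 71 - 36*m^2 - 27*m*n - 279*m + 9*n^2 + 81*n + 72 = -40*m^2 - 260*m + 10*n^2 + n*(90 - 30*m) + 140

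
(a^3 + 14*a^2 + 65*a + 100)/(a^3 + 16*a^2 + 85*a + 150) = (a + 4)/(a + 6)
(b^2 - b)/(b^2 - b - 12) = b*(1 - b)/(-b^2 + b + 12)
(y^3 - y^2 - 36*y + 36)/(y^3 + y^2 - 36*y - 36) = (y - 1)/(y + 1)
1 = 1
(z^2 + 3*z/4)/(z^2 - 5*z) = (z + 3/4)/(z - 5)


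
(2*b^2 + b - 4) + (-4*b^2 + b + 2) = -2*b^2 + 2*b - 2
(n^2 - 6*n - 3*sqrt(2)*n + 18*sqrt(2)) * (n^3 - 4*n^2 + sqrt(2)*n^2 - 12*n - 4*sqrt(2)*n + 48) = n^5 - 10*n^4 - 2*sqrt(2)*n^4 + 6*n^3 + 20*sqrt(2)*n^3 - 12*sqrt(2)*n^2 + 180*n^2 - 360*sqrt(2)*n - 432*n + 864*sqrt(2)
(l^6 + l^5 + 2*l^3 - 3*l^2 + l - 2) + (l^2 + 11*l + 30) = l^6 + l^5 + 2*l^3 - 2*l^2 + 12*l + 28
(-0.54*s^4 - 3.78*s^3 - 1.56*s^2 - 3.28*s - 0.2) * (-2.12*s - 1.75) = 1.1448*s^5 + 8.9586*s^4 + 9.9222*s^3 + 9.6836*s^2 + 6.164*s + 0.35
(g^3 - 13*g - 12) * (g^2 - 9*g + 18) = g^5 - 9*g^4 + 5*g^3 + 105*g^2 - 126*g - 216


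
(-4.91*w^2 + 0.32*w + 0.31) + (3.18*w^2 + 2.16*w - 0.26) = -1.73*w^2 + 2.48*w + 0.05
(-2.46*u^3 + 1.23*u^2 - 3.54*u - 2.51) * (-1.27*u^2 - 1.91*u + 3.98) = 3.1242*u^5 + 3.1365*u^4 - 7.6443*u^3 + 14.8445*u^2 - 9.2951*u - 9.9898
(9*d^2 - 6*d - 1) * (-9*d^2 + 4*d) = -81*d^4 + 90*d^3 - 15*d^2 - 4*d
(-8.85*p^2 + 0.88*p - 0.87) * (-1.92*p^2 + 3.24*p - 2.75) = 16.992*p^4 - 30.3636*p^3 + 28.8591*p^2 - 5.2388*p + 2.3925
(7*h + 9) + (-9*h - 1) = 8 - 2*h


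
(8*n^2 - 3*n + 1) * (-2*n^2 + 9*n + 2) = -16*n^4 + 78*n^3 - 13*n^2 + 3*n + 2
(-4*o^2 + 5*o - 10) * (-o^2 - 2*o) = 4*o^4 + 3*o^3 + 20*o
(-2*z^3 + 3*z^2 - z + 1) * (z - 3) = -2*z^4 + 9*z^3 - 10*z^2 + 4*z - 3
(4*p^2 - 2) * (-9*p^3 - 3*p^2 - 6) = -36*p^5 - 12*p^4 + 18*p^3 - 18*p^2 + 12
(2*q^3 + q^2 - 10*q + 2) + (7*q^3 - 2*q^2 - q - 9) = 9*q^3 - q^2 - 11*q - 7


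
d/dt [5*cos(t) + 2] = -5*sin(t)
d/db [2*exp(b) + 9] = 2*exp(b)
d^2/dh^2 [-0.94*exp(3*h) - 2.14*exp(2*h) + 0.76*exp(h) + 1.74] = (-8.46*exp(2*h) - 8.56*exp(h) + 0.76)*exp(h)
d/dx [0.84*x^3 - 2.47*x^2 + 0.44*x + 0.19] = 2.52*x^2 - 4.94*x + 0.44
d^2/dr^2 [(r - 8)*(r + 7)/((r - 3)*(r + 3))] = 2*(-r^3 - 141*r^2 - 27*r - 423)/(r^6 - 27*r^4 + 243*r^2 - 729)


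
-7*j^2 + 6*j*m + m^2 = (-j + m)*(7*j + m)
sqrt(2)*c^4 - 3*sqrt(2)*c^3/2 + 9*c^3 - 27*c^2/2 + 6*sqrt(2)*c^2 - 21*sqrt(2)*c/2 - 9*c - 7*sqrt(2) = (c - 2)*(c + sqrt(2))*(c + 7*sqrt(2)/2)*(sqrt(2)*c + sqrt(2)/2)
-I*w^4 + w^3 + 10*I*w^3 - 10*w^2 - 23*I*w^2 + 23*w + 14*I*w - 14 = (w - 7)*(w - 2)*(w - 1)*(-I*w + 1)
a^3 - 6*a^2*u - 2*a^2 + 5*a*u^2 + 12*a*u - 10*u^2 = (a - 2)*(a - 5*u)*(a - u)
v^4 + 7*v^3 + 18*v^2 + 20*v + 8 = (v + 1)*(v + 2)^3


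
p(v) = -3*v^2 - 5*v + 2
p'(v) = -6*v - 5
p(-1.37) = 3.22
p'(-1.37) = 3.22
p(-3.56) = -18.22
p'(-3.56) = 16.36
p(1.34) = -10.09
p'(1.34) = -13.04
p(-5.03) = -48.75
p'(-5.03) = 25.18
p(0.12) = 1.36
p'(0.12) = -5.72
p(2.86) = -36.84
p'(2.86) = -22.16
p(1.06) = -6.67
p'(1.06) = -11.36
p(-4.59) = -38.25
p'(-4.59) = 22.54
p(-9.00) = -196.00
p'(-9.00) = 49.00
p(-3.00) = -10.00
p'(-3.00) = 13.00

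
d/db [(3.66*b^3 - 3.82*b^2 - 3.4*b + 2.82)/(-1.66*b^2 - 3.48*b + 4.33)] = (-6.0756*b^4 - 25.4736*b^3 + 55.193*b^2 - 23.7188*b - 4.9084)/(2.7556*b^4 + 11.5536*b^3 - 2.2652*b^2 - 30.1368*b + 18.7489)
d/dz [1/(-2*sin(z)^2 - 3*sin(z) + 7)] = (4*sin(z) + 3)*cos(z)/(3*sin(z) - cos(2*z) - 6)^2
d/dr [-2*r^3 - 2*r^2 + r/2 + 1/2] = -6*r^2 - 4*r + 1/2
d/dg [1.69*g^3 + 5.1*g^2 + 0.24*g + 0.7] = 5.07*g^2 + 10.2*g + 0.24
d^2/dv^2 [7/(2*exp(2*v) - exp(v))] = 7*((1 - 8*exp(v))*(2*exp(v) - 1) + 2*(4*exp(v) - 1)^2)*exp(-v)/(2*exp(v) - 1)^3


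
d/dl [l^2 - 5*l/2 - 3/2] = 2*l - 5/2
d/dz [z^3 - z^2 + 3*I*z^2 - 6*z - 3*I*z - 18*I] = 3*z^2 + z*(-2 + 6*I) - 6 - 3*I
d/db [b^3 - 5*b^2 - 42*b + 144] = 3*b^2 - 10*b - 42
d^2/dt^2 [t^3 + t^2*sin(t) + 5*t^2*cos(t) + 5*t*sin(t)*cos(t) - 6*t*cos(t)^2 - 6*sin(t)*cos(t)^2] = -t^2*sin(t) - 5*t^2*cos(t) - 20*t*sin(t) - 10*t*sin(2*t) + 4*t*cos(t) + 12*t*cos(2*t) + 6*t + 7*sin(t)/2 + 12*sin(2*t) + 27*sin(3*t)/2 + 10*cos(t) + 10*cos(2*t)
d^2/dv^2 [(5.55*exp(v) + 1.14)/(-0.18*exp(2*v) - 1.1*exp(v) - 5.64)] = (-0.17982*exp(4*v) + 0.951155999999999*exp(3*v) + 33.129*exp(2*v) + 37.682112*exp(v) - 169.47072)*exp(v)/(0.005832*exp(6*v) + 0.10692*exp(5*v) + 1.201608*exp(4*v) + 8.03132*exp(3*v) + 37.650384*exp(2*v) + 104.97168*exp(v) + 179.406144)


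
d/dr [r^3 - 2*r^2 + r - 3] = 3*r^2 - 4*r + 1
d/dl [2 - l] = -1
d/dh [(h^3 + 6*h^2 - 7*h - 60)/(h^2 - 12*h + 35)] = (h^4 - 24*h^3 + 40*h^2 + 540*h - 965)/(h^4 - 24*h^3 + 214*h^2 - 840*h + 1225)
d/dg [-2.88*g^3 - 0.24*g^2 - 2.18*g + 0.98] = -8.64*g^2 - 0.48*g - 2.18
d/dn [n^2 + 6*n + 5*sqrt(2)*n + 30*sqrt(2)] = 2*n + 6 + 5*sqrt(2)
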